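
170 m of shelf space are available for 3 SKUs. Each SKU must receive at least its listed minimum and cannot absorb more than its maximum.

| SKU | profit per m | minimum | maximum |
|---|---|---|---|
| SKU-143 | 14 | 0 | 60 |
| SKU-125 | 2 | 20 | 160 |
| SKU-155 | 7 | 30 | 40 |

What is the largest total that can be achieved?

Meeting every minimum uses 0+20+30 = 50 m, leaving 120.
Order the SKUs by profit per m: SKU-143 14 > SKU-155 7 > SKU-125 2.
Give SKU-143 60 more to hit its cap of 60 → 60 left.
Give SKU-155 10 more to hit its cap of 40 → 50 left.
SKU-125: +50 (room for 140) → 70. Pool exhausted.
Total = 14×60 + 2×70 + 7×40 = 1260.

1260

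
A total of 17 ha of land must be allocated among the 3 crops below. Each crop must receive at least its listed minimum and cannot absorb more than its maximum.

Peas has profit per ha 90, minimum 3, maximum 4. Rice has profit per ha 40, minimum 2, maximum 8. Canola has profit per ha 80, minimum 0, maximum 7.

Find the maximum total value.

1160

Meeting every minimum uses 3+2+0 = 5 ha, leaving 12.
Highest profit per ha first: Peas 90 > Canola 80 > Rice 40.
Give Peas 1 more to hit its cap of 4 — 11 left.
Canola takes 7 more to reach its cap of 7 — 4 left.
Only 4 left; Rice takes them to reach 6.
Total = 90×4 + 40×6 + 80×7 = 1160.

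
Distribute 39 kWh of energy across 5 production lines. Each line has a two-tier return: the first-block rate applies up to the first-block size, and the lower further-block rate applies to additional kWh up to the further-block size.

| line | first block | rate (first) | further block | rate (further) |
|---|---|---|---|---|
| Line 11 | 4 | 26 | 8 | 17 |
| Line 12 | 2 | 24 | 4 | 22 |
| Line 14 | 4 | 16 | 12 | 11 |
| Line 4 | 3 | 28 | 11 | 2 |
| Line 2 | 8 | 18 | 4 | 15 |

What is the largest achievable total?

Rank every tier by rate: Line 4/tier1 28 > Line 11/tier1 26 > Line 12/tier1 24 > Line 12/tier2 22 > Line 2/tier1 18 > Line 11/tier2 17 > Line 14/tier1 16 > Line 2/tier2 15 > Line 14/tier2 11 > Line 4/tier2 2.
Fill Line 4 tier1 block (3 at 28) → 36 left.
Line 11 tier1 at 26: fill all 4 → 32 left.
Fill Line 12 tier1 block (2 at 24) → 30 left.
Line 12 tier2 at 22: fill all 4 → 26 left.
Line 2/tier1 (18): +8 → 18 left.
Line 11/tier2 (17): +8 → 10 left.
Line 14 tier1 at 16: fill all 4 → 6 left.
Line 2/tier2 (15): +4 → 2 left.
2 remain; put them into Line 14 tier2 at 11.
Total = 28×3 + 26×4 + 24×2 + 22×4 + 18×8 + 17×8 + 16×4 + 15×4 + 11×2 = 750.

750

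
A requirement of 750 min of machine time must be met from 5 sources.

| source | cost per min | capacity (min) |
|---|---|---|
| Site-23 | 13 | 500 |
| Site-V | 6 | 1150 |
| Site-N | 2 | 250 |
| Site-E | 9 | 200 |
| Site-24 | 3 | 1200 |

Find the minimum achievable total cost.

Fill from the cheapest source first.
Site-N at 2: take all 250 min → 500 still needed.
Site-24 (3): take the remaining 500 → done.
Site-V, Site-E, Site-23: unused.
Cost = 250×2 + 500×3 = 2000.

2000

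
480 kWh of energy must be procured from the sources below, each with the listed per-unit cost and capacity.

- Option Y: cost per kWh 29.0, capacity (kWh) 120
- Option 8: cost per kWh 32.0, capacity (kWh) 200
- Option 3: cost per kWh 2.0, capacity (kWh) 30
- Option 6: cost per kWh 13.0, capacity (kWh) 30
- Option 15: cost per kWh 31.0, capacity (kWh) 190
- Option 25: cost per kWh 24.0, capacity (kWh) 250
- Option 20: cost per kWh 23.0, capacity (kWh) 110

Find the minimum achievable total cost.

10720

Cheapest first:
Option 3 (2.0): use full 30 ; 450 kWh to go.
Option 6 at 13.0: take all 30 kWh ; 420 still needed.
Option 20 at 23.0: take all 110 kWh ; 310 still needed.
Take 250 from Option 25 at 24.0 ; need 60 more.
Option Y at 29.0: take 60 of its 120 ; requirement met.
Option 15, Option 8: unused.
Cost = 30×2.0 + 30×13.0 + 110×23.0 + 250×24.0 + 60×29.0 = 10720.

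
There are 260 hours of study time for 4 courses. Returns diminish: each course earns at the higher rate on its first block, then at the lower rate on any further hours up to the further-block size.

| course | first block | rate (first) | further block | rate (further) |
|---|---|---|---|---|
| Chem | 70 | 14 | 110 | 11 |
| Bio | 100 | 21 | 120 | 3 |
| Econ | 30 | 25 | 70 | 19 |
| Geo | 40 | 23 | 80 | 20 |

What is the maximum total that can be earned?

Rank every tier by rate: Econ/first 25 > Geo/first 23 > Bio/first 21 > Geo/second 20 > Econ/second 19 > Chem/first 14 > Chem/second 11 > Bio/second 3.
Econ/first (25): +30 ; 230 left.
Geo first at 23: fill all 40 ; 190 left.
Fill Bio first block (100 at 21) ; 90 left.
Geo second at 20: fill all 80 ; 10 left.
Econ second at 19: only 10 left, fill 10.
Total = 25×30 + 23×40 + 21×100 + 20×80 + 19×10 = 5560.

5560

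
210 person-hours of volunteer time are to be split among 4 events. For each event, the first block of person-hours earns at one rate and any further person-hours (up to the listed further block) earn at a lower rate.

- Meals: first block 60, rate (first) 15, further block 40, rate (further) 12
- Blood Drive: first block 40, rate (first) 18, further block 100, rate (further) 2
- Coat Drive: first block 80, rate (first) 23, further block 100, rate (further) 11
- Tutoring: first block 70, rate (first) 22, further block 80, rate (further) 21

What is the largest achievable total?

4640

Treat each block as its own option and order by rate: Coat Drive/first 23 > Tutoring/first 22 > Tutoring/second 21 > Blood Drive/first 18 > Meals/first 15 > Meals/second 12 > Coat Drive/second 11 > Blood Drive/second 2.
Fill Coat Drive first block (80 at 23) — 130 left.
Fill Tutoring first block (70 at 22) — 60 left.
60 remain; put them into Tutoring second at 21.
Total = 23×80 + 22×70 + 21×60 = 4640.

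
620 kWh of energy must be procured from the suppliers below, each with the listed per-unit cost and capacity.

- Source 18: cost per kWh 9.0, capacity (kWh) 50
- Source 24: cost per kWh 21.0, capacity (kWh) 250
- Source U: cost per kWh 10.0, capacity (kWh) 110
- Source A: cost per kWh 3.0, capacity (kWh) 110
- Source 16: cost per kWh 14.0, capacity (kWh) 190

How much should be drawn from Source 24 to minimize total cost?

160

Use suppliers in increasing cost order.
Source A (3.0): use full 110 — 510 kWh to go.
Take 50 from Source 18 at 9.0 — need 460 more.
Source U (10.0): use full 110 — 350 kWh to go.
Source 16 (14.0): use full 190 — 160 kWh to go.
Source 24 (21.0): take the remaining 160 — done.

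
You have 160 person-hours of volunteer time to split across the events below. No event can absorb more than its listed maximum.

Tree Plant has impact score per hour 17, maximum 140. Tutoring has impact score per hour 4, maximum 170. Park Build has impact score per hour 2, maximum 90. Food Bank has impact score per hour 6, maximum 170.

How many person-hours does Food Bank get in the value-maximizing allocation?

Rank by impact score per hour: Tree Plant 17 > Food Bank 6 > Tutoring 4 > Park Build 2.
Give Tree Plant 140 to hit its cap of 140 ; 20 left.
Only 20 left; Food Bank takes them to reach 20.

20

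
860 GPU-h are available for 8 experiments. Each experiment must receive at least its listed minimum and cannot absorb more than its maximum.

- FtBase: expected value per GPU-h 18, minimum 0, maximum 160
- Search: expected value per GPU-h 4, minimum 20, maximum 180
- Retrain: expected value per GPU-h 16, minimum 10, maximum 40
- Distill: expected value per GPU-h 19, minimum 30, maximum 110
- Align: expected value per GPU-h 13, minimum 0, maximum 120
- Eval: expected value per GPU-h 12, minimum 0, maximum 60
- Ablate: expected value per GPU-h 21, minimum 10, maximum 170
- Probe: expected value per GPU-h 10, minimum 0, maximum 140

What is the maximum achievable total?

13100

Meeting every minimum uses 0+20+10+30+0+0+10+0 = 70 GPU-h, leaving 790.
Rank by expected value per GPU-h: Ablate 21 > Distill 19 > FtBase 18 > Retrain 16 > Align 13 > Eval 12 > Probe 10 > Search 4.
Ablate takes 160 more to reach its cap of 170 → 630 left.
Give Distill 80 more to hit its cap of 110 → 550 left.
Give FtBase 160 more to hit its cap of 160 → 390 left.
Retrain takes 30 more to reach its cap of 40 → 360 left.
Align: +120 to 120 (cap) → 240 left.
Eval takes 60 more to reach its cap of 60 → 180 left.
Probe takes 140 more to reach its cap of 140 → 40 left.
Search has room for 160 more but only 40 remain, so it gets 60.
Total = 18×160 + 4×60 + 16×40 + 19×110 + 13×120 + 12×60 + 21×170 + 10×140 = 13100.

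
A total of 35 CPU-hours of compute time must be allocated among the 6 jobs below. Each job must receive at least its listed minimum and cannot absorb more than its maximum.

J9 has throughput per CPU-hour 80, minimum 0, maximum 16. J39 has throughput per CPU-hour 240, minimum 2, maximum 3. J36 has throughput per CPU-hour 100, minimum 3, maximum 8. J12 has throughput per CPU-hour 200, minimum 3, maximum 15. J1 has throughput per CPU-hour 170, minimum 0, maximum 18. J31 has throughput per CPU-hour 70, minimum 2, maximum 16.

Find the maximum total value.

Meeting every minimum uses 0+2+3+3+0+2 = 10 CPU-hours, leaving 25.
Highest throughput per CPU-hour first: J39 240 > J12 200 > J1 170 > J36 100 > J9 80 > J31 70.
J39: +1 to 3 (cap) — 24 left.
J12 takes 12 more to reach its cap of 15 — 12 left.
J1: +12 (room for 18) → 12. Pool exhausted.
Total = 240×3 + 100×3 + 200×15 + 170×12 + 70×2 = 6200.

6200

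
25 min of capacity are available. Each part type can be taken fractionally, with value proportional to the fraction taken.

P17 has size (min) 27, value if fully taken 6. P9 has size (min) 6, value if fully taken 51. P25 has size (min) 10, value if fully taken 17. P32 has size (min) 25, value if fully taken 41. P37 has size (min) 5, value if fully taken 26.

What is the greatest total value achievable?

Sort by value density: P9 51/6≈8.5, P37 26/5≈5.2, P25 17/10≈1.7, P32 41/25≈1.64, P17 6/27≈0.222.
Take all of P9 (6 min, value 51) ; 19 min left.
All 5 min of P37 fit (value 26) ; 14 remain.
Take all of P25 (10 min, value 17) ; 4 min left.
4 min left: a 4/25 share of P32 gives 41×4/25 = 6.56.
Total value = 100.56.

100.56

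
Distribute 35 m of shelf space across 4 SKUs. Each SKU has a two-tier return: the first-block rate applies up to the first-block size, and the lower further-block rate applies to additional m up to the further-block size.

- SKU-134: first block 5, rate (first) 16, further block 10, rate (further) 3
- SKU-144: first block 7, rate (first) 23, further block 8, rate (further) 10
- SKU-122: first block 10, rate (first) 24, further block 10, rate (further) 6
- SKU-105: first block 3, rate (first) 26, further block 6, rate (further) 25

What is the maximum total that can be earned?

Rank every tier by rate: SKU-105/first 26 > SKU-105/second 25 > SKU-122/first 24 > SKU-144/first 23 > SKU-134/first 16 > SKU-144/second 10 > SKU-122/second 6 > SKU-134/second 3.
Fill SKU-105 first block (3 at 26) — 32 left.
Fill SKU-105 second block (6 at 25) — 26 left.
SKU-122 first at 24: fill all 10 — 16 left.
SKU-144 first at 23: fill all 7 — 9 left.
SKU-134 first at 16: fill all 5 — 4 left.
4 remain; put them into SKU-144 second at 10.
Total = 26×3 + 25×6 + 24×10 + 23×7 + 16×5 + 10×4 = 749.

749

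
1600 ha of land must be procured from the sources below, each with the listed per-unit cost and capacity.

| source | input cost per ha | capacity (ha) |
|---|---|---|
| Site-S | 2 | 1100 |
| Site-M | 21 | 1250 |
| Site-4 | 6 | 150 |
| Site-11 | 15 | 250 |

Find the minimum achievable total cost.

Fill from the cheapest source first.
Site-S at 2: take all 1100 ha ; 500 still needed.
Site-4 (6): use full 150 ; 350 ha to go.
Site-11 at 15: take all 250 ha ; 100 still needed.
Site-M at 21: take 100 of its 1250 ; requirement met.
Cost = 1100×2 + 150×6 + 250×15 + 100×21 = 8950.

8950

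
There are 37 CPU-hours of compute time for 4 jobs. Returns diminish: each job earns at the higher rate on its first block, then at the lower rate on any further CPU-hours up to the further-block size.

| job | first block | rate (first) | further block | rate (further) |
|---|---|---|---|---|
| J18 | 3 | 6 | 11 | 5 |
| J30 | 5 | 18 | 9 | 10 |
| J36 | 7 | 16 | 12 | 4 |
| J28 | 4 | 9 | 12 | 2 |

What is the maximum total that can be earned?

Treat each block as its own option and order by rate: J30/T1 18 > J36/T1 16 > J30/T2 10 > J28/T1 9 > J18/T1 6 > J18/T2 5 > J36/T2 4 > J28/T2 2.
Fill J30 T1 block (5 at 18) — 32 left.
Fill J36 T1 block (7 at 16) — 25 left.
J30 T2 at 10: fill all 9 — 16 left.
J28/T1 (9): +4 — 12 left.
J18 T1 at 6: fill all 3 — 9 left.
J18 T2 at 5: only 9 left, fill 9.
Total = 18×5 + 16×7 + 10×9 + 9×4 + 6×3 + 5×9 = 391.

391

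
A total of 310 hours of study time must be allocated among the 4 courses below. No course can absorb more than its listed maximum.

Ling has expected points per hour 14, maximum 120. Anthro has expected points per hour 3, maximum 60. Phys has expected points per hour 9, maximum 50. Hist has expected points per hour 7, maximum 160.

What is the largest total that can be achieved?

3110

Order the courses by expected points per hour: Ling 14 > Phys 9 > Hist 7 > Anthro 3.
Give Ling 120 to hit its cap of 120 → 190 left.
Give Phys 50 to hit its cap of 50 → 140 left.
Hist: +140 (room for 160) → 140. Pool exhausted.
Total = 14×120 + 9×50 + 7×140 = 3110.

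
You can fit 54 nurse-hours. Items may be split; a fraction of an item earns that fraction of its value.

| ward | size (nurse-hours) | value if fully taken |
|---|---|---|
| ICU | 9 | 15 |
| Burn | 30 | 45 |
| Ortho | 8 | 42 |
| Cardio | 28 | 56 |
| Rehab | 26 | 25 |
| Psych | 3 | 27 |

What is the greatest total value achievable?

Sort by value density: Psych 27/3≈9, Ortho 42/8≈5.25, Cardio 56/28≈2, ICU 15/9≈1.67, Burn 45/30≈1.5, Rehab 25/26≈0.962.
All 3 nurse-hours of Psych fit (value 27) ; 51 remain.
Ortho: take in full, 8 nurse-hours for value 42 ; 43 left.
Cardio: take in full, 28 nurse-hours for value 56 ; 15 left.
Take all of ICU (9 nurse-hours, value 15) ; 6 nurse-hours left.
Fill the last 6 nurse-hours with part of Burn: 6/30 of it earns 9.
Total value = 149.

149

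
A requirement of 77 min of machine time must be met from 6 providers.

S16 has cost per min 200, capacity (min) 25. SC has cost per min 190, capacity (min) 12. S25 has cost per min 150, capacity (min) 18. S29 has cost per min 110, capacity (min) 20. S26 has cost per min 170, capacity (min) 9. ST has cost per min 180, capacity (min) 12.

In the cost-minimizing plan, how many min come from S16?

Cheapest first:
S29 at 110: take all 20 min → 57 still needed.
S25 at 150: take all 18 min → 39 still needed.
S26 at 170: take all 9 min → 30 still needed.
Take 12 from ST at 180 → need 18 more.
Take 12 from SC at 190 → need 6 more.
S16 at 200: take 6 of its 25 → requirement met.

6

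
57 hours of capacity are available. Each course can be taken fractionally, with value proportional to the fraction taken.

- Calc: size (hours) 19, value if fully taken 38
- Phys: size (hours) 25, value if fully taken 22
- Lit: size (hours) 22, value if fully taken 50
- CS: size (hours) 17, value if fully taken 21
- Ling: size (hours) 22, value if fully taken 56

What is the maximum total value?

Rank by value-to-size ratio: Ling 56/22≈2.55, Lit 50/22≈2.27, Calc 38/19≈2, CS 21/17≈1.24, Phys 22/25≈0.88.
Take all of Ling (22 hours, value 56) → 35 hours left.
Take all of Lit (22 hours, value 50) → 13 hours left.
13 hours left: a 13/19 share of Calc gives 38×13/19 = 26.
Total value = 132.

132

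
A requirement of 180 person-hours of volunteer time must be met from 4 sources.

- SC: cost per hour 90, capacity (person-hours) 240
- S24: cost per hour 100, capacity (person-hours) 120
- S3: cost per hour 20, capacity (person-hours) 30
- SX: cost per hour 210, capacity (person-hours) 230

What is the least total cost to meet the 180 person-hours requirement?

Cheapest first:
S3 at 20: take all 30 person-hours ; 150 still needed.
SC (90): take the remaining 150 ; done.
S24, SX: unused.
Cost = 30×20 + 150×90 = 14100.

14100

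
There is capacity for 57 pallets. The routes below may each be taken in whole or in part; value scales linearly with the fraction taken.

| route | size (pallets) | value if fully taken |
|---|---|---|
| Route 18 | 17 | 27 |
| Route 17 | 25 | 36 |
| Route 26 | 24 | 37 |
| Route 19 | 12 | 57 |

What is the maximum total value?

126.76

Best value per unit of size first: Route 19 57/12≈4.75, Route 18 27/17≈1.59, Route 26 37/24≈1.54, Route 17 36/25≈1.44.
Take all of Route 19 (12 pallets, value 57) → 45 pallets left.
Take all of Route 18 (17 pallets, value 27) → 28 pallets left.
Route 26: take in full, 24 pallets for value 37 → 4 left.
Only 4 pallets remain; take 4/25 of Route 17 for value 36×4/25 = 5.76.
Total value = 126.76.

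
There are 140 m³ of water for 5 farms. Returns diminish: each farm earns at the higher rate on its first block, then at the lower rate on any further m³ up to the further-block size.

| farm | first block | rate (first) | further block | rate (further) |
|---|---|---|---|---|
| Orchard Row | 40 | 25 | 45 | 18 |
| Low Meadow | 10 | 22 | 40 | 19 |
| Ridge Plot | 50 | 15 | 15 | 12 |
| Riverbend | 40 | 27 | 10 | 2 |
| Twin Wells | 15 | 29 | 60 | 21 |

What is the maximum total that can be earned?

Treat each block as its own option and order by rate: Twin Wells/T1 29 > Riverbend/T1 27 > Orchard Row/T1 25 > Low Meadow/T1 22 > Twin Wells/T2 21 > Low Meadow/T2 19 > Orchard Row/T2 18 > Ridge Plot/T1 15 > Ridge Plot/T2 12 > Riverbend/T2 2.
Twin Wells/T1 (29): +15 → 125 left.
Riverbend/T1 (27): +40 → 85 left.
Orchard Row T1 at 25: fill all 40 → 45 left.
Fill Low Meadow T1 block (10 at 22) → 35 left.
Twin Wells T2 at 21: only 35 left, fill 35.
Total = 29×15 + 27×40 + 25×40 + 22×10 + 21×35 = 3470.

3470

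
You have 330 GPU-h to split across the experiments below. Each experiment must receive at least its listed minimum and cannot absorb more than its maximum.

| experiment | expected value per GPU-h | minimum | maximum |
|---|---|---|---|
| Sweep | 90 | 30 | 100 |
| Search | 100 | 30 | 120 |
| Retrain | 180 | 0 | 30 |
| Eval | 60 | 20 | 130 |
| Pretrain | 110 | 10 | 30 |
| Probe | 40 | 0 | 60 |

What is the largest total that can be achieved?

32700

Meeting every minimum uses 30+30+0+20+10+0 = 90 GPU-h, leaving 240.
Rank by expected value per GPU-h: Retrain 180 > Pretrain 110 > Search 100 > Sweep 90 > Eval 60 > Probe 40.
Give Retrain 30 more to hit its cap of 30 ; 210 left.
Give Pretrain 20 more to hit its cap of 30 ; 190 left.
Search takes 90 more to reach its cap of 120 ; 100 left.
Sweep: +70 to 100 (cap) ; 30 left.
Eval has room for 110 more but only 30 remain, so it gets 50.
Total = 90×100 + 100×120 + 180×30 + 60×50 + 110×30 = 32700.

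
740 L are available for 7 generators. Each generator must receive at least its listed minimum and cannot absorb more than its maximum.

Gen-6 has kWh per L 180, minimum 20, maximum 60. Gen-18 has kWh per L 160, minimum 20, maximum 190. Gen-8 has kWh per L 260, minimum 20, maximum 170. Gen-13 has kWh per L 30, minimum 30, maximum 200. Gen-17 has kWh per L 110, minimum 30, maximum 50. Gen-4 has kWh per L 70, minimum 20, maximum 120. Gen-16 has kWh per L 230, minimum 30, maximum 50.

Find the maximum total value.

Meeting every minimum uses 20+20+20+30+30+20+30 = 170 L, leaving 570.
Order the generators by kWh per L: Gen-8 260 > Gen-16 230 > Gen-6 180 > Gen-18 160 > Gen-17 110 > Gen-4 70 > Gen-13 30.
Gen-8: +150 to 170 (cap) → 420 left.
Gen-16: +20 to 50 (cap) → 400 left.
Gen-6 takes 40 more to reach its cap of 60 → 360 left.
Give Gen-18 170 more to hit its cap of 190 → 190 left.
Gen-17: +20 to 50 (cap) → 170 left.
Gen-4 takes 100 more to reach its cap of 120 → 70 left.
Gen-13: +70 (room for 170) → 100. Pool exhausted.
Total = 180×60 + 160×190 + 260×170 + 30×100 + 110×50 + 70×120 + 230×50 = 113800.

113800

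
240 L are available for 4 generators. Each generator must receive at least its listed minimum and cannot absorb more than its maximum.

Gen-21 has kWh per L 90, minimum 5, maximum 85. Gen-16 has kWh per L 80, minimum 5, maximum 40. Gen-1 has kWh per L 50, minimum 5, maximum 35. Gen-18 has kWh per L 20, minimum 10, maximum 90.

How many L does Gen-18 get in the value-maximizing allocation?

80

Meeting every minimum uses 5+5+5+10 = 25 L, leaving 215.
Order the generators by kWh per L: Gen-21 90 > Gen-16 80 > Gen-1 50 > Gen-18 20.
Gen-21: +80 to 85 (cap) → 135 left.
Gen-16: +35 to 40 (cap) → 100 left.
Gen-1: +30 to 35 (cap) → 70 left.
Gen-18: +70 (room for 80) → 80. Pool exhausted.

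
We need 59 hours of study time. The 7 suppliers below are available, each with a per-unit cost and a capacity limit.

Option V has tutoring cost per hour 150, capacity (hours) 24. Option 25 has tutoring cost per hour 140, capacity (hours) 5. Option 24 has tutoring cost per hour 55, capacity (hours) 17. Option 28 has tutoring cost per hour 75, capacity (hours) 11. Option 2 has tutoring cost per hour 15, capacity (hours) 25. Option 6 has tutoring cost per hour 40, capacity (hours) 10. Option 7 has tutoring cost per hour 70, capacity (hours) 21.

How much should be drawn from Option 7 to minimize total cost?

7

Fill from the cheapest supplier first.
Option 2 at 15: take all 25 hours ; 34 still needed.
Option 6 at 40: take all 10 hours ; 24 still needed.
Option 24 at 55: take all 17 hours ; 7 still needed.
Option 7 (70): take the remaining 7 ; done.
Option 28, Option 25, Option V: unused.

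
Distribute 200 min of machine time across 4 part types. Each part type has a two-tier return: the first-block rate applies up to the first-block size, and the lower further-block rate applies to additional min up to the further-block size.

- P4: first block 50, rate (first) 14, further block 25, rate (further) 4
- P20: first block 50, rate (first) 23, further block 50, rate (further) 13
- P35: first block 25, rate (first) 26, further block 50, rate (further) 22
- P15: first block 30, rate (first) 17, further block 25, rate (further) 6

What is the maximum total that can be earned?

Order all 8 blocks by rate: P35/T1 26 > P20/T1 23 > P35/T2 22 > P15/T1 17 > P4/T1 14 > P20/T2 13 > P15/T2 6 > P4/T2 4.
P35 T1 at 26: fill all 25 — 175 left.
P20/T1 (23): +50 — 125 left.
P35/T2 (22): +50 — 75 left.
P15 T1 at 17: fill all 30 — 45 left.
P4/T1: +45 of 50 at 14; pool empty.
Total = 26×25 + 23×50 + 22×50 + 17×30 + 14×45 = 4040.

4040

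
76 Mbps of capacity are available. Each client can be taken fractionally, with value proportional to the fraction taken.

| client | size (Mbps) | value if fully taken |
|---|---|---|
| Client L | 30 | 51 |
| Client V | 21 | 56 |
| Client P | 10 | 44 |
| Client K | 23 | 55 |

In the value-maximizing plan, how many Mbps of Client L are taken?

22

Rank by value-to-size ratio: Client P 44/10≈4.4, Client V 56/21≈2.67, Client K 55/23≈2.39, Client L 51/30≈1.7.
All 10 Mbps of Client P fit (value 44) → 66 remain.
Client V: take in full, 21 Mbps for value 56 → 45 left.
Client K: take in full, 23 Mbps for value 55 → 22 left.
Only 22 Mbps remain; take 22/30 of Client L for value 51×22/30 = 37.4.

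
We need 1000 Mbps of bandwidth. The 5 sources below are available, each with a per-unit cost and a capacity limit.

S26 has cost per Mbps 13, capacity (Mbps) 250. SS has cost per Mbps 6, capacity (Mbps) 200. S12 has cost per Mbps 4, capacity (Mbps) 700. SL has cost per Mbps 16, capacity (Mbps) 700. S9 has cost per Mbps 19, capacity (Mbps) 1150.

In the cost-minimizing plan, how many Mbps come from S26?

100

Fill from the cheapest source first.
S12 (4): use full 700 ; 300 Mbps to go.
SS at 6: take all 200 Mbps ; 100 still needed.
S26 (13): take the remaining 100 ; done.
SL, S9: unused.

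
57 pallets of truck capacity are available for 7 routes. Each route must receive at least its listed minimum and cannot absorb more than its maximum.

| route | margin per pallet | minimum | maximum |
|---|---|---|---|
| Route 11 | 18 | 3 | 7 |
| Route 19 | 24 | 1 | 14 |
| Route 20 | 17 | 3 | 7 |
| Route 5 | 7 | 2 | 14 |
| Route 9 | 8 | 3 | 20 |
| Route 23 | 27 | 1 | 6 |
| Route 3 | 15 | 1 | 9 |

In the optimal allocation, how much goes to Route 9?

Meeting every minimum uses 3+1+3+2+3+1+1 = 14 pallets, leaving 43.
Rank by margin per pallet: Route 23 27 > Route 19 24 > Route 11 18 > Route 20 17 > Route 3 15 > Route 9 8 > Route 5 7.
Give Route 23 5 more to hit its cap of 6 → 38 left.
Give Route 19 13 more to hit its cap of 14 → 25 left.
Route 11: +4 to 7 (cap) → 21 left.
Route 20 takes 4 more to reach its cap of 7 → 17 left.
Route 3: +8 to 9 (cap) → 9 left.
Only 9 left; Route 9 takes them to reach 12.

12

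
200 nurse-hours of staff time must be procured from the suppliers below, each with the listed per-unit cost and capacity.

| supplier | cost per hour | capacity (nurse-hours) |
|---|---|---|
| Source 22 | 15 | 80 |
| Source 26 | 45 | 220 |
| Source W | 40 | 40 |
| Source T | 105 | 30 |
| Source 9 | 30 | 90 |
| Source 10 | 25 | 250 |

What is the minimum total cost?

Use suppliers in increasing cost order.
Source 22 at 15: take all 80 nurse-hours — 120 still needed.
Source 10 (25): take the remaining 120 — done.
Source 9, Source W, Source 26, Source T: unused.
Cost = 80×15 + 120×25 = 4200.

4200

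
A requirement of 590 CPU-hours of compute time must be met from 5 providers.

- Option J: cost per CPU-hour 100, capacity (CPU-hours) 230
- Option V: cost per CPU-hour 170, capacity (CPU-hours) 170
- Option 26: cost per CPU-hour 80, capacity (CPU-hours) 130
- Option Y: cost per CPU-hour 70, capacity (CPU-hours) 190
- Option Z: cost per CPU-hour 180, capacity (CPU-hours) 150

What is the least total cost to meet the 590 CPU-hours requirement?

Cheapest first:
Take 190 from Option Y at 70 ; need 400 more.
Option 26 at 80: take all 130 CPU-hours ; 270 still needed.
Option J at 100: take all 230 CPU-hours ; 40 still needed.
Option V at 170: take 40 of its 170 ; requirement met.
Option Z: unused.
Cost = 190×70 + 130×80 + 230×100 + 40×170 = 53500.

53500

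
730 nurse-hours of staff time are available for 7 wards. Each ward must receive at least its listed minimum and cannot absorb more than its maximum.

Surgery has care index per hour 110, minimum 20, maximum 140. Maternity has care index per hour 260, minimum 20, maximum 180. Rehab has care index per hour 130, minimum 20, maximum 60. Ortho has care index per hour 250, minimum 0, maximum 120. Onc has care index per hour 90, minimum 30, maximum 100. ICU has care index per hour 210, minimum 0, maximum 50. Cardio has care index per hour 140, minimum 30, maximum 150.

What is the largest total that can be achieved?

Meeting every minimum uses 20+20+20+0+30+0+30 = 120 nurse-hours, leaving 610.
Order the wards by care index per hour: Maternity 260 > Ortho 250 > ICU 210 > Cardio 140 > Rehab 130 > Surgery 110 > Onc 90.
Maternity takes 160 more to reach its cap of 180 — 450 left.
Give Ortho 120 more to hit its cap of 120 — 330 left.
ICU takes 50 more to reach its cap of 50 — 280 left.
Cardio: +120 to 150 (cap) — 160 left.
Give Rehab 40 more to hit its cap of 60 — 120 left.
Surgery takes 120 more to reach its cap of 140 — 0 left.
Total = 110×140 + 260×180 + 130×60 + 250×120 + 90×30 + 210×50 + 140×150 = 134200.

134200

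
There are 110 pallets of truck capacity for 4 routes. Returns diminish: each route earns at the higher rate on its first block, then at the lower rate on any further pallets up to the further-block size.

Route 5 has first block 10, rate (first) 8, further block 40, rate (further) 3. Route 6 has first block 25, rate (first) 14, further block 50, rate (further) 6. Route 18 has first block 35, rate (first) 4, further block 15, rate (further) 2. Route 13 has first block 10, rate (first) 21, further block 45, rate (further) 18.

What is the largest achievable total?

1570

Treat each block as its own option and order by rate: Route 13/tier1 21 > Route 13/tier2 18 > Route 6/tier1 14 > Route 5/tier1 8 > Route 6/tier2 6 > Route 18/tier1 4 > Route 5/tier2 3 > Route 18/tier2 2.
Route 13/tier1 (21): +10 — 100 left.
Route 13 tier2 at 18: fill all 45 — 55 left.
Route 6 tier1 at 14: fill all 25 — 30 left.
Route 5/tier1 (8): +10 — 20 left.
20 remain; put them into Route 6 tier2 at 6.
Total = 21×10 + 18×45 + 14×25 + 8×10 + 6×20 = 1570.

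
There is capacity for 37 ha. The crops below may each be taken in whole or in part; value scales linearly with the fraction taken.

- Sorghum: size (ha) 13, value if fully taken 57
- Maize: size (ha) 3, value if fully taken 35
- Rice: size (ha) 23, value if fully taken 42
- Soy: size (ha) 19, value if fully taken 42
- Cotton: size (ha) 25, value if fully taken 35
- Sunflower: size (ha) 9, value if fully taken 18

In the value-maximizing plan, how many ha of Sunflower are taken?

2

Sort by value density: Maize 35/3≈11.7, Sorghum 57/13≈4.38, Soy 42/19≈2.21, Sunflower 18/9≈2, Rice 42/23≈1.83, Cotton 35/25≈1.4.
Take all of Maize (3 ha, value 35) ; 34 ha left.
Take all of Sorghum (13 ha, value 57) ; 21 ha left.
Take all of Soy (19 ha, value 42) ; 2 ha left.
2 ha left: a 2/9 share of Sunflower gives 18×2/9 = 4.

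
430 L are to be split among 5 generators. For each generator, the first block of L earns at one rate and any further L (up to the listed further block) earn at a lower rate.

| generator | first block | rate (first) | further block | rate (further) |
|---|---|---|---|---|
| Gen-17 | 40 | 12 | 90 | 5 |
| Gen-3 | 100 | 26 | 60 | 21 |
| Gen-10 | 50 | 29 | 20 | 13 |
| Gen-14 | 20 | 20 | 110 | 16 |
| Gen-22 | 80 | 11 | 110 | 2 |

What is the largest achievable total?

8540

Rank every tier by rate: Gen-10/tier1 29 > Gen-3/tier1 26 > Gen-3/tier2 21 > Gen-14/tier1 20 > Gen-14/tier2 16 > Gen-10/tier2 13 > Gen-17/tier1 12 > Gen-22/tier1 11 > Gen-17/tier2 5 > Gen-22/tier2 2.
Gen-10/tier1 (29): +50 ; 380 left.
Gen-3/tier1 (26): +100 ; 280 left.
Fill Gen-3 tier2 block (60 at 21) ; 220 left.
Gen-14/tier1 (20): +20 ; 200 left.
Fill Gen-14 tier2 block (110 at 16) ; 90 left.
Fill Gen-10 tier2 block (20 at 13) ; 70 left.
Gen-17 tier1 at 12: fill all 40 ; 30 left.
Gen-22/tier1: +30 of 80 at 11; pool empty.
Total = 29×50 + 26×100 + 21×60 + 20×20 + 16×110 + 13×20 + 12×40 + 11×30 = 8540.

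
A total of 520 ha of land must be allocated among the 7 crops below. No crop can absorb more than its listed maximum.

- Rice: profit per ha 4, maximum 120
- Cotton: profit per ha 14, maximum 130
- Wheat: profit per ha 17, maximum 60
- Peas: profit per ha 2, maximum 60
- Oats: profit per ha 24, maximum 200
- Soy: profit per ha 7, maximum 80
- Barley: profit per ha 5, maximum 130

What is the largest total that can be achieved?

8450

Order the crops by profit per ha: Oats 24 > Wheat 17 > Cotton 14 > Soy 7 > Barley 5 > Rice 4 > Peas 2.
Oats takes 200 to reach its cap of 200 — 320 left.
Wheat takes 60 to reach its cap of 60 — 260 left.
Cotton takes 130 to reach its cap of 130 — 130 left.
Soy takes 80 to reach its cap of 80 — 50 left.
Barley has room for 130 but only 50 remain, so it gets 50.
Total = 14×130 + 17×60 + 24×200 + 7×80 + 5×50 = 8450.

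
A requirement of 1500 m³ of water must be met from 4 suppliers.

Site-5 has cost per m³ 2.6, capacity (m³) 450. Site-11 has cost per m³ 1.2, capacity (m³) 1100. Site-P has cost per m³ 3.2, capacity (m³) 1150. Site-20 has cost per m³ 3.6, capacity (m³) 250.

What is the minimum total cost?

2360

Fill from the cheapest supplier first.
Take 1100 from Site-11 at 1.2 → need 400 more.
Take 400 from Site-5 at 2.6 to finish.
Site-P, Site-20: unused.
Cost = 1100×1.2 + 400×2.6 = 2360.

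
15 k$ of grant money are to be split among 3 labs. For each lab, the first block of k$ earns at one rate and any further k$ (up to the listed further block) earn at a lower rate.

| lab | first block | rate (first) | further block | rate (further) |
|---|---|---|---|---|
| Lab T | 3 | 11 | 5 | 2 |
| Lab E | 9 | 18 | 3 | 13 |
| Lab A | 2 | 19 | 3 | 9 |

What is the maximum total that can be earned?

250

Rank every tier by rate: Lab A/first 19 > Lab E/first 18 > Lab E/second 13 > Lab T/first 11 > Lab A/second 9 > Lab T/second 2.
Fill Lab A first block (2 at 19) — 13 left.
Lab E first at 18: fill all 9 — 4 left.
Fill Lab E second block (3 at 13) — 1 left.
1 remain; put them into Lab T first at 11.
Total = 19×2 + 18×9 + 13×3 + 11×1 = 250.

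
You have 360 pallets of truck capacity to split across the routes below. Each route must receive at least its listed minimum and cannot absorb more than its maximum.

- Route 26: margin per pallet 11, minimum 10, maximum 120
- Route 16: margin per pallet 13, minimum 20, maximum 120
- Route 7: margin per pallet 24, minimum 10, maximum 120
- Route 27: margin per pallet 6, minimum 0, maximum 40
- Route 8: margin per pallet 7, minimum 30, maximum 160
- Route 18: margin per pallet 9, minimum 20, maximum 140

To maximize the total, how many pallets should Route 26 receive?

70

Meeting every minimum uses 10+20+10+0+30+20 = 90 pallets, leaving 270.
Highest margin per pallet first: Route 7 24 > Route 16 13 > Route 26 11 > Route 18 9 > Route 8 7 > Route 27 6.
Route 7 takes 110 more to reach its cap of 120 → 160 left.
Route 16 takes 100 more to reach its cap of 120 → 60 left.
Route 26 has room for 110 more but only 60 remain, so it gets 70.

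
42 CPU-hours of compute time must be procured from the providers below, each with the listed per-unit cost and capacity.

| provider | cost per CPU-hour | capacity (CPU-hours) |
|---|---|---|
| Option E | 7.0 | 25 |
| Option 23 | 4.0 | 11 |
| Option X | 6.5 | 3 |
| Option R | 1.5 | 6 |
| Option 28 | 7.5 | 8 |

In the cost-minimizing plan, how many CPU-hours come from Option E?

Cheapest first:
Option R at 1.5: take all 6 CPU-hours → 36 still needed.
Option 23 (4.0): use full 11 → 25 CPU-hours to go.
Take 3 from Option X at 6.5 → need 22 more.
Option E (7.0): take the remaining 22 → done.
Option 28: unused.

22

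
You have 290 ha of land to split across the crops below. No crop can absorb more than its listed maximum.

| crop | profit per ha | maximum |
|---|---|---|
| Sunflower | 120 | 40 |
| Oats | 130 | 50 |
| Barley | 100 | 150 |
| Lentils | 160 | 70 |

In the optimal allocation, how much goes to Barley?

Highest profit per ha first: Lentils 160 > Oats 130 > Sunflower 120 > Barley 100.
Give Lentils 70 to hit its cap of 70 — 220 left.
Oats: +50 to 50 (cap) — 170 left.
Give Sunflower 40 to hit its cap of 40 — 130 left.
Only 130 left; Barley takes them to reach 130.

130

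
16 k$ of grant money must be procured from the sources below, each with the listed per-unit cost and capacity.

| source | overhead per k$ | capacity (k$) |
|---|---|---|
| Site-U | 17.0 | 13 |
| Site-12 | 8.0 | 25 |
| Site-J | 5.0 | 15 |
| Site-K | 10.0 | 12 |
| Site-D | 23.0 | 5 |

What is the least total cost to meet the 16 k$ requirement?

Fill from the cheapest source first.
Take 15 from Site-J at 5.0 ; need 1 more.
Take 1 from Site-12 at 8.0 to finish.
Site-K, Site-U, Site-D: unused.
Cost = 15×5.0 + 1×8.0 = 83.

83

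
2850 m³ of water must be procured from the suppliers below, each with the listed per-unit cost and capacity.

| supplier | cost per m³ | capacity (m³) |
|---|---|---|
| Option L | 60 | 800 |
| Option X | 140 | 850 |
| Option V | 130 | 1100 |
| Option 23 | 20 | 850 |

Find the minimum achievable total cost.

222000

Cheapest first:
Option 23 at 20: take all 850 m³ → 2000 still needed.
Option L at 60: take all 800 m³ → 1200 still needed.
Option V at 130: take all 1100 m³ → 100 still needed.
Option X (140): take the remaining 100 → done.
Cost = 850×20 + 800×60 + 1100×130 + 100×140 = 222000.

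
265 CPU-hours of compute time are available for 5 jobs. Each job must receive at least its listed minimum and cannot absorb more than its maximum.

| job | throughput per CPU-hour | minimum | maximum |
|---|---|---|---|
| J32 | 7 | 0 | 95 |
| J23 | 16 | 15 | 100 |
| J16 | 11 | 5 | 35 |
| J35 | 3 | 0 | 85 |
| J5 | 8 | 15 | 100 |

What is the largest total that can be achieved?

Meeting every minimum uses 0+15+5+0+15 = 35 CPU-hours, leaving 230.
Highest throughput per CPU-hour first: J23 16 > J16 11 > J5 8 > J32 7 > J35 3.
J23: +85 to 100 (cap) → 145 left.
Give J16 30 more to hit its cap of 35 → 115 left.
Give J5 85 more to hit its cap of 100 → 30 left.
J32 has room for 95 more but only 30 remain, so it gets 30.
Total = 7×30 + 16×100 + 11×35 + 8×100 = 2995.

2995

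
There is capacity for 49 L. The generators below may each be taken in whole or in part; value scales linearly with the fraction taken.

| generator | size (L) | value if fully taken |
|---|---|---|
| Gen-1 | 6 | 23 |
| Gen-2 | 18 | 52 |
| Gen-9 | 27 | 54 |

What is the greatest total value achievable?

125

Best value per unit of size first: Gen-1 23/6≈3.83, Gen-2 52/18≈2.89, Gen-9 54/27≈2.
All 6 L of Gen-1 fit (value 23) ; 43 remain.
All 18 L of Gen-2 fit (value 52) ; 25 remain.
Only 25 L remain; take 25/27 of Gen-9 for value 54×25/27 = 50.
Total value = 125.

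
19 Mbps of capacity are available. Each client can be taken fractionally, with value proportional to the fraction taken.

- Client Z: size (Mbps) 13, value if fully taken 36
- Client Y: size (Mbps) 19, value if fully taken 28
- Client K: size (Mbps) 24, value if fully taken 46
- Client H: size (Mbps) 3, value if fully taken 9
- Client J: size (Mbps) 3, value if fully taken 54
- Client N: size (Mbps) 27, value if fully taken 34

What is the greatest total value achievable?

Sort by value density: Client J 54/3≈18, Client H 9/3≈3, Client Z 36/13≈2.77, Client K 46/24≈1.92, Client Y 28/19≈1.47, Client N 34/27≈1.26.
Take all of Client J (3 Mbps, value 54) → 16 Mbps left.
All 3 Mbps of Client H fit (value 9) → 13 remain.
All 13 Mbps of Client Z fit (value 36) → 0 remain.
Total value = 99.

99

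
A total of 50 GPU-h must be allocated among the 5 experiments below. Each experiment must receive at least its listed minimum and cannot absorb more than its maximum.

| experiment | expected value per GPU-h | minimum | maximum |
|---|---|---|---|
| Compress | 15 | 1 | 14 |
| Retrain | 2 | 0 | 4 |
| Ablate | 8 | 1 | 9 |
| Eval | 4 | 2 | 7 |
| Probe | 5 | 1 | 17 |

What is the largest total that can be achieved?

Meeting every minimum uses 1+0+1+2+1 = 5 GPU-h, leaving 45.
Highest expected value per GPU-h first: Compress 15 > Ablate 8 > Probe 5 > Eval 4 > Retrain 2.
Compress takes 13 more to reach its cap of 14 — 32 left.
Ablate takes 8 more to reach its cap of 9 — 24 left.
Probe: +16 to 17 (cap) — 8 left.
Eval: +5 to 7 (cap) — 3 left.
Retrain: +3 (room for 4) → 3. Pool exhausted.
Total = 15×14 + 2×3 + 8×9 + 4×7 + 5×17 = 401.

401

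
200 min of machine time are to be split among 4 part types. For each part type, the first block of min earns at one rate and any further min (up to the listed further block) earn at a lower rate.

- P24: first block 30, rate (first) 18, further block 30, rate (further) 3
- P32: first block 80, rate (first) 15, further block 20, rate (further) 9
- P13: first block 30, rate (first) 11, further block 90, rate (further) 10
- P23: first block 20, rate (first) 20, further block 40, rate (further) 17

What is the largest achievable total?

3150

Order all 8 blocks by rate: P23/tier1 20 > P24/tier1 18 > P23/tier2 17 > P32/tier1 15 > P13/tier1 11 > P13/tier2 10 > P32/tier2 9 > P24/tier2 3.
P23 tier1 at 20: fill all 20 → 180 left.
P24/tier1 (18): +30 → 150 left.
Fill P23 tier2 block (40 at 17) → 110 left.
P32/tier1 (15): +80 → 30 left.
P13 tier1 at 11: fill all 30 → 0 left.
Total = 20×20 + 18×30 + 17×40 + 15×80 + 11×30 = 3150.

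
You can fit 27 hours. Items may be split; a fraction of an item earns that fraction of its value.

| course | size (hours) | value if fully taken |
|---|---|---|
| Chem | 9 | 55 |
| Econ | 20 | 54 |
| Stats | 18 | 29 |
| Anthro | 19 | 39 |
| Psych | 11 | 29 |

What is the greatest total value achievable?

Rank by value-to-size ratio: Chem 55/9≈6.11, Econ 54/20≈2.7, Psych 29/11≈2.64, Anthro 39/19≈2.05, Stats 29/18≈1.61.
All 9 hours of Chem fit (value 55) — 18 remain.
Only 18 hours remain; take 18/20 of Econ for value 54×18/20 = 48.6.
Total value = 103.6.

103.6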